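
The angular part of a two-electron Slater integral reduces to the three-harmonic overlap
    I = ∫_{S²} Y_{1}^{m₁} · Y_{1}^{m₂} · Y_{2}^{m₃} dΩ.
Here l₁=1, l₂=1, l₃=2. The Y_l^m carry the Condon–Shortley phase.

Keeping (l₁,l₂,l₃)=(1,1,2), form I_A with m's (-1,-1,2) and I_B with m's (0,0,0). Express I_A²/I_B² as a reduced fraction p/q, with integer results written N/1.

Same 1,1,2: normalisation and zero-m 3j drop out of the ratio.
A: Δ: 0! 2! 2! / 5! → 1/30; sum: t=0:+1/4 = 1/4; 3j²(1 1 2; -1 -1 2) = Δ·Π!·Σ² = 1/5  (sign +1)
B: Δ: 0! 2! 2! / 5! → 1/30; sum: t=0:+1/1 = 1/1; 3j²(1 1 2; 0 0 0) = Δ·Π!·Σ² = 2/15  (sign +1)
I_A²/I_B² = (1/5)/(2/15) = 3/2

3/2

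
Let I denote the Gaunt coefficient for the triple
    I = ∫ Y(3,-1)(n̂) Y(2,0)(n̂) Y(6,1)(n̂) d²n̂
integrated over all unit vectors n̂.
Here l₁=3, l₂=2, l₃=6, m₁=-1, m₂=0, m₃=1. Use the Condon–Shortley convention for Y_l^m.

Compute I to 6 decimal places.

0.000000

l₃=6 ∉ [1,5] — triangle fails ⇒ I = 0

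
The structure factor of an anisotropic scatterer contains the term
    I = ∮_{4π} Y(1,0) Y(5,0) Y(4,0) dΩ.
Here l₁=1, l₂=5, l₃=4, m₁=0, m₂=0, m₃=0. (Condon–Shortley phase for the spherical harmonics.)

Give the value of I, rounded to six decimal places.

0.245532

m-sum 0 ✓  L=10 even ✓  4≤4≤6 ✓
Π(2lᵢ+1) = 3×11×9 = 297
triangle coeff Δ(1,5,4) = 1/495
Σ_t [1,1]: t=1:−1/576 = -1/576
(3j)²=5/99 [(1 5 4; 0 0 0)], sign=-1
(m-triple is (0,0,0) — same symbol as above.)
⇒ 4πI² = 25/33
I = (+1)√(25/33/(4π)) = 0.24553200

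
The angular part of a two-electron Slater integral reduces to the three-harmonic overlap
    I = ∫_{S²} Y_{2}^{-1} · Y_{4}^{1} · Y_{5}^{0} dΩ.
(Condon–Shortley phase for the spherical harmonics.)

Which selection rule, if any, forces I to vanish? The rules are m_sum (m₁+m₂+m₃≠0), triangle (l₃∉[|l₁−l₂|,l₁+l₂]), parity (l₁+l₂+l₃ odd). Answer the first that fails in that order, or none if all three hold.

parity

m₁+m₂+m₃ = -1 + 1 + 0 = 0  ✓
triangle: |2−4|=2 ≤ l₃=5 ≤ 2+4=6  ✓
parity: l₁+l₂+l₃ = 11 is odd  ✗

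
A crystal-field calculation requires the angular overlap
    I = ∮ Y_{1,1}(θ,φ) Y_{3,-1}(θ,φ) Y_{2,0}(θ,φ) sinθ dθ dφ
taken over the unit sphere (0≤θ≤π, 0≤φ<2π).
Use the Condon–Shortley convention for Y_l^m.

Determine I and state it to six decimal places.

m-sum 0 ✓  L=6 even ✓  2≤2≤4 ✓
Π(2lᵢ+1) = 3×7×5 = 105
triangle coeff Δ(1,3,2) = 1/105
Σ_t [1,1]: t=1:−1/4 = -1/4
(3j)²=3/35 [(1 3 2; 0 0 0)], sign=-1
Σ_t [0,0]: t=0:+1/8 = 1/8
(3j)²=2/35 [(1 3 2; 1 -1 0)], sign=+1
⇒ 4πI² = 18/35
I = (-1)√(18/35/(4π)) = -0.20230066

-0.202301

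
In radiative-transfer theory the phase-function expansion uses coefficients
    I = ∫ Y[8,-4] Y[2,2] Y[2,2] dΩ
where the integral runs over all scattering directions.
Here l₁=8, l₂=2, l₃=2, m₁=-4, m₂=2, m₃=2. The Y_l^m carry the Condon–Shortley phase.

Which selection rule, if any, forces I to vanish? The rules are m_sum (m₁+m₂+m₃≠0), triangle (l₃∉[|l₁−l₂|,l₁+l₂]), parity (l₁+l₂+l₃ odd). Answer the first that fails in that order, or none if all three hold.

azimuthal sum: -4 + 2 + 2 = 0  ✓
6 ≤ 2 ≤ 10 (triangle on l)  ✗
L = 8 + 2 + 2 = 12 (even)

triangle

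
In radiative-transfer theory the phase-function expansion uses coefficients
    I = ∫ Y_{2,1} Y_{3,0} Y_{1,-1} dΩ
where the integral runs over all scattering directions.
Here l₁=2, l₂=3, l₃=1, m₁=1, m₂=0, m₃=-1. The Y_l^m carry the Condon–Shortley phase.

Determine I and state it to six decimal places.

0.143048

m-sum 0 ✓  L=6 even ✓  1≤1≤5 ✓
Π(2lᵢ+1) = 5×7×3 = 105
triangle coeff Δ(2,3,1) = 1/105
Σ_t [2,2]: t=2:+1/4 = 1/4
(3j)²=3/35 [(2 3 1; 0 0 0)], sign=-1
Σ_t [1,1]: t=1:−1/12 = -1/12
(3j)²=1/35 [(2 3 1; 1 0 -1)], sign=-1
⇒ 4πI² = 9/35
I = (+1)√(9/35/(4π)) = 0.14304817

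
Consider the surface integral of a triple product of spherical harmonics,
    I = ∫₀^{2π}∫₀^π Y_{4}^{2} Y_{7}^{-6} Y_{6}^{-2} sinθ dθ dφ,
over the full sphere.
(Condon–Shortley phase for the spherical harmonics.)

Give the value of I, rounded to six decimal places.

0.000000

m-sum = 2 − 6 − 2 = -6 ≠ 0 ⇒ I = 0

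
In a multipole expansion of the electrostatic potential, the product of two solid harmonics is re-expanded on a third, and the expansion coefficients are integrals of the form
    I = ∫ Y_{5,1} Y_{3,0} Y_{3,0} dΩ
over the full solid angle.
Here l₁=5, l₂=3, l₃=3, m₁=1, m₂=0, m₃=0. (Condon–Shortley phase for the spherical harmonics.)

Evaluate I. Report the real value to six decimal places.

0.000000

m-sum = 1 + 0 + 0 = 1 ≠ 0 ⇒ I = 0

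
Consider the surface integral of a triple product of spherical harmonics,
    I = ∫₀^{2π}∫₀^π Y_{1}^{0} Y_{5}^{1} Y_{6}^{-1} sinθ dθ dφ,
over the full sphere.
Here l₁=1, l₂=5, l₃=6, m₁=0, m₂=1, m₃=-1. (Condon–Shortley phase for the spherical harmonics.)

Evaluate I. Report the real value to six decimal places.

m-sum 0 ✓  L=12 even ✓  4≤6≤6 ✓
Π(2lᵢ+1) = 3×11×13 = 429
triangle coeff Δ(1,5,6) = 1/858
Σ_t [0,0]: t=0:+1/14400 = 1/14400
(3j)²=6/143 [(1 5 6; 0 0 0)], sign=+1
Σ_t [0,0]: t=0:+1/17280 = 1/17280
(3j)²=35/858 [(1 5 6; 0 1 -1)], sign=-1
⇒ 4πI² = 105/143
I = (-1)√(105/143/(4π)) = -0.24172507

-0.241725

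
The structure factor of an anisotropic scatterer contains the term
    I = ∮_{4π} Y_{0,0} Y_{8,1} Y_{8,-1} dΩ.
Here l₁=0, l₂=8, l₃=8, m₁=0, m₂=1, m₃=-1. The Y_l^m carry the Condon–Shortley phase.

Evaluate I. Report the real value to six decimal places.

Rules hold: Σm=0, L=16 even, 8≤8≤8.
N = 1·17·17 = 289
Δ = 0!·0!·16!/17! = 1/17
Racah Σ t=0..0: t=0:+1/1625702400 = 1/1625702400
⇒ 3j(0 8 8; 0 0 0)² = 1/17, sgn +1
Racah Σ t=0..0: t=0:+1/1828915200 = 1/1828915200
⇒ 3j(0 8 8; 0 1 -1)² = 1/17, sgn -1
4πI² = N·(3j₀)²·(3jₘ)² = 1/1
I = -1·√(1/4π) = -0.28209479

-0.282095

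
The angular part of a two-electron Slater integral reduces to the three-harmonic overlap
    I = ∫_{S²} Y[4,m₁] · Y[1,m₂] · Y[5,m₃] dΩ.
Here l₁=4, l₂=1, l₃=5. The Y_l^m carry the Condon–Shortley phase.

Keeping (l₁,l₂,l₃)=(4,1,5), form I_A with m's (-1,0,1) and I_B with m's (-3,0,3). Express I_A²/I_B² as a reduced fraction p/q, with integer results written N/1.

Shared (l₁,l₂,l₃)=(4,1,5): N and (l;000)² cancel in I_A²/I_B².
A: Δ = 0!·8!·2!/11! = 1/495; Racah Σ t=0..0: t=0:+1/720 = 1/720; ⇒ 3j(4 1 5; -1 0 1)² = 8/165, sgn +1
B: Δ = 0!·8!·2!/11! = 1/495; Racah Σ t=0..0: t=0:+1/5040 = 1/5040; ⇒ 3j(4 1 5; -3 0 3)² = 16/495, sgn +1
I_A²/I_B² = (8/165)/(16/495) = 3/2

3/2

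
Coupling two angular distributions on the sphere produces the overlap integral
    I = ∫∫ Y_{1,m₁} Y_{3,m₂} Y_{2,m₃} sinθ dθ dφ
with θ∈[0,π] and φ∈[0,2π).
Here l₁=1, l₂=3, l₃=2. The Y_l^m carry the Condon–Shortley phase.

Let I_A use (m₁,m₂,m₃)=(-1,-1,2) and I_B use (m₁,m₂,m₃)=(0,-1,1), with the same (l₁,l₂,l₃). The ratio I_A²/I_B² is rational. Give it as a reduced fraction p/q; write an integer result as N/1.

1/8

Shared (l₁,l₂,l₃)=(1,3,2): N and (l;000)² cancel in I_A²/I_B².
A: Δ = 2!·0!·4!/7! = 1/105; Racah Σ t=2..2: t=2:+1/48 = 1/48; ⇒ 3j(1 3 2; -1 -1 2)² = 1/105, sgn +1
B: Δ = 2!·0!·4!/7! = 1/105; Racah Σ t=1..1: t=1:−1/6 = -1/6; ⇒ 3j(1 3 2; 0 -1 1)² = 8/105, sgn +1
I_A²/I_B² = (1/105)/(8/105) = 1/8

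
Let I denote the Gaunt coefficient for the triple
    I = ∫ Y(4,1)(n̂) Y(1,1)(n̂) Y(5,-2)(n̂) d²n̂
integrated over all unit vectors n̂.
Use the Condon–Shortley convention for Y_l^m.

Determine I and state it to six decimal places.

0.225034

m-sum 0 ✓  L=10 even ✓  3≤5≤5 ✓
Π(2lᵢ+1) = 9×3×11 = 297
triangle coeff Δ(4,1,5) = 1/495
Σ_t [0,0]: t=0:+1/576 = 1/576
(3j)²=5/99 [(4 1 5; 0 0 0)], sign=-1
Σ_t [0,0]: t=0:+1/1440 = 1/1440
(3j)²=7/165 [(4 1 5; 1 1 -2)], sign=-1
⇒ 4πI² = 7/11
I = (+1)√(7/11/(4π)) = 0.22503380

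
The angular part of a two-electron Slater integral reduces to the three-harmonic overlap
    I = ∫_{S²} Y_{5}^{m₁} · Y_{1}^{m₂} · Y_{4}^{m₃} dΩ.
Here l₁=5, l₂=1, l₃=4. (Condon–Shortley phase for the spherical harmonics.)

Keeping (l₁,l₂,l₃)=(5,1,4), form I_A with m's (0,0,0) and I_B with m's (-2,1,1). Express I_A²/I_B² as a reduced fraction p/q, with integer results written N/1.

25/21

l's match ⇒ only the (l;m) 3-j factors differ between A and B.
A: triangle coeff Δ(5,1,4) = 1/495; Σ_t [1,1]: t=1:−1/576 = -1/576; (3j)²=5/99 [(5 1 4; 0 0 0)], sign=-1
B: triangle coeff Δ(5,1,4) = 1/495; Σ_t [2,2]: t=2:+1/1440 = 1/1440; (3j)²=7/165 [(5 1 4; -2 1 1)], sign=-1
I_A²/I_B² = (5/99)/(7/165) = 25/21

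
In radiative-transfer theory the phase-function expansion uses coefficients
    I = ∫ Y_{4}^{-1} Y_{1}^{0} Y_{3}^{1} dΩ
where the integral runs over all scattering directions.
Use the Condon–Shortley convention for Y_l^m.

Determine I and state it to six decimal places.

-0.238414

Rules hold: Σm=0, L=8 even, 3≤3≤5.
N = 9·3·7 = 189
Δ = 2!·6!·0!/9! = 1/252
Racah Σ t=1..1: t=1:−1/36 = -1/36
⇒ 3j(4 1 3; 0 0 0)² = 4/63, sgn +1
Racah Σ t=1..1: t=1:−1/48 = -1/48
⇒ 3j(4 1 3; -1 0 1)² = 5/84, sgn -1
4πI² = N·(3j₀)²·(3jₘ)² = 5/7
I = -1·√(0.714286/4π) = -0.23841361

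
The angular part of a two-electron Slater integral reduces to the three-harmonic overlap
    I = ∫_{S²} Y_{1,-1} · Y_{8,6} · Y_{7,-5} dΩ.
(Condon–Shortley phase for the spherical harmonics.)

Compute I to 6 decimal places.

Rules hold: Σm=0, L=16 even, 7≤7≤9.
N = 3·17·15 = 765
Δ = 2!·0!·14!/17! = 1/2040
Racah Σ t=1..1: t=1:−1/25401600 = -1/25401600
⇒ 3j(1 8 7; 0 0 0)² = 8/255, sgn +1
Racah Σ t=2..2: t=2:+1/1916006400 = 1/1916006400
⇒ 3j(1 8 7; -1 6 -5)² = 91/2040, sgn +1
4πI² = N·(3j₀)²·(3jₘ)² = 91/85
I = +1·√(1.07059/4π) = 0.29188132

0.291881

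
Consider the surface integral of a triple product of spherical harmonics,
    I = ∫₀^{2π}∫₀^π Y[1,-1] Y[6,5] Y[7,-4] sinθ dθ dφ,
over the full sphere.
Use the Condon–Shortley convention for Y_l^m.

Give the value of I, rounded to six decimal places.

Rules hold: Σm=0, L=14 even, 5≤7≤7.
N = 3·13·15 = 585
Δ = 0!·2!·12!/15! = 1/1365
Racah Σ t=0..0: t=0:+1/518400 = 1/518400
⇒ 3j(1 6 7; 0 0 0)² = 7/195, sgn -1
Racah Σ t=0..0: t=0:+1/79833600 = 1/79833600
⇒ 3j(1 6 7; -1 5 -4)² = 1/455, sgn -1
4πI² = N·(3j₀)²·(3jₘ)² = 3/65
I = +1·√(0.0461538/4π) = 0.06060368

0.060604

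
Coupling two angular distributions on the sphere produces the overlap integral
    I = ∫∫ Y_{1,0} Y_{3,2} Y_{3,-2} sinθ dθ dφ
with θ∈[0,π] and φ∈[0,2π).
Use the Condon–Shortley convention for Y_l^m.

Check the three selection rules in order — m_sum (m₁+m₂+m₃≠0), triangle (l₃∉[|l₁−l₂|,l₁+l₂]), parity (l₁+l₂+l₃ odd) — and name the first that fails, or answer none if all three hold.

Σmᵢ = 0  ✓
l₃∈[|l₁−l₂|,l₁+l₂]=[2,4], have l₃=3  ✓
Σlᵢ = 7 ⇒ odd  ✗

parity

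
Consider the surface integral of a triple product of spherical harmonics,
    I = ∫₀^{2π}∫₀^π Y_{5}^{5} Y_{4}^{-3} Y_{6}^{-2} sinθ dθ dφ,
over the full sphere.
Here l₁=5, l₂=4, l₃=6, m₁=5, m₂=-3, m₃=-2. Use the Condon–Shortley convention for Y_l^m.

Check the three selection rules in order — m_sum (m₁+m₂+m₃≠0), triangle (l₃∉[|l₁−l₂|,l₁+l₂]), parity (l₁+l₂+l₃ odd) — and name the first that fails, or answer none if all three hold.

azimuthal sum: 5 − 3 − 2 = 0  ✓
1 ≤ 6 ≤ 9 (triangle on l)  ✓
L = 5 + 4 + 6 = 15 (odd)  ✗

parity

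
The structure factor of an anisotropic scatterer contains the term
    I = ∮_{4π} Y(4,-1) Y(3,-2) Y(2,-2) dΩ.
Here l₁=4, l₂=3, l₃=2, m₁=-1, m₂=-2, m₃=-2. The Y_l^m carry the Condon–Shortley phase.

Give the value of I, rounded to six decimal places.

m-sum = -1 − 2 − 2 = -5 ≠ 0 ⇒ I = 0

0.000000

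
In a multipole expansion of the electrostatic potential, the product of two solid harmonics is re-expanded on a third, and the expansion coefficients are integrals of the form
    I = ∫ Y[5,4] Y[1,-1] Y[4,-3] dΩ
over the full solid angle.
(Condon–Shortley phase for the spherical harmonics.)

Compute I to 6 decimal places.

Checks pass: Σm=0; 10 even; l₃=4∈[4,6].
(2·5+1)(2·1+1)(2·4+1) = 297
Δ: 2! 8! 0! / 11! → 1/495
sum: t=1:−1/576 = -1/576
3j²(5 1 4; 0 0 0) = Δ·Π!·Σ² = 5/99  (sign -1)
sum: t=0:+1/10080 = 1/10080
3j²(5 1 4; 4 -1 -3) = Δ·Π!·Σ² = 4/55  (sign -1)
combine: 4πI² = 297·5/99·4/55 = 12/11
take √, sign +1: I = 0.29463840

0.294638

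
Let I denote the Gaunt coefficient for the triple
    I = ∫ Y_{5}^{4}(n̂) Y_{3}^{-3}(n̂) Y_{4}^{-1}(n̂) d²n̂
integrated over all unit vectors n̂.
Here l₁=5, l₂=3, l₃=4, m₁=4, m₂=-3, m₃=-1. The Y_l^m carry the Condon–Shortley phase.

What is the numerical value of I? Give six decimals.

-0.186208

Checks pass: Σm=0; 12 even; l₃=4∈[2,8].
(2·5+1)(2·3+1)(2·4+1) = 693
Δ: 4! 6! 2! / 13! → 1/180180
sum: t=1:−1/576 t=2:+1/144 t=3:−1/576 = 1/288
3j²(5 3 4; 0 0 0) = Δ·Π!·Σ² = 20/1001  (sign +1)
sum: t=0:+1/5760 = 1/5760
3j²(5 3 4; 4 -3 -1) = Δ·Π!·Σ² = 9/286  (sign -1)
combine: 4πI² = 693·20/1001·9/286 = 810/1859
take √, sign -1: I = -0.18620781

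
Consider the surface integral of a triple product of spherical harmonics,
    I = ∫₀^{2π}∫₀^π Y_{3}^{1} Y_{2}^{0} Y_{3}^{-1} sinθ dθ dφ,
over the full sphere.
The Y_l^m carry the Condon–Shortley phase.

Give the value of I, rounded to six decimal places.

m-sum 0 ✓  L=8 even ✓  1≤3≤5 ✓
Π(2lᵢ+1) = 7×5×7 = 245
triangle coeff Δ(3,2,3) = 1/3780
Σ_t [0,2]: t=0:+1/24 t=1:−1/4 t=2:+1/24 = -1/6
(3j)²=4/105 [(3 2 3; 0 0 0)], sign=+1
Σ_t [0,2]: t=0:+1/16 t=1:−1/6 t=2:+1/96 = -3/32
(3j)²=3/140 [(3 2 3; 1 0 -1)], sign=-1
⇒ 4πI² = 1/5
I = (-1)√(1/5/(4π)) = -0.12615663

-0.126157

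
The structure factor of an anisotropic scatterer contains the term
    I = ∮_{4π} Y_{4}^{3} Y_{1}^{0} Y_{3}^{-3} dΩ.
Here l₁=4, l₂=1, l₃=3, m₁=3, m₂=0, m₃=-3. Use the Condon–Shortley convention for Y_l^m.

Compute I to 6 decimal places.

-0.162868

Checks pass: Σm=0; 8 even; l₃=3∈[3,5].
(2·4+1)(2·1+1)(2·3+1) = 189
Δ: 2! 6! 0! / 9! → 1/252
sum: t=1:−1/36 = -1/36
3j²(4 1 3; 0 0 0) = Δ·Π!·Σ² = 4/63  (sign +1)
sum: t=1:−1/720 = -1/720
3j²(4 1 3; 3 0 -3) = Δ·Π!·Σ² = 1/36  (sign -1)
combine: 4πI² = 189·4/63·1/36 = 1/3
take √, sign -1: I = -0.16286750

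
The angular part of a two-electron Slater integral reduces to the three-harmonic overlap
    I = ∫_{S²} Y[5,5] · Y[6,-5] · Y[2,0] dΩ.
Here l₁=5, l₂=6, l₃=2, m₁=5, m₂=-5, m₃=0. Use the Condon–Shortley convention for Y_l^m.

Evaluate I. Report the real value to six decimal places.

0.000000

l₁+l₂+l₃=13 is odd: 3j(l;000)=0 ⇒ I=0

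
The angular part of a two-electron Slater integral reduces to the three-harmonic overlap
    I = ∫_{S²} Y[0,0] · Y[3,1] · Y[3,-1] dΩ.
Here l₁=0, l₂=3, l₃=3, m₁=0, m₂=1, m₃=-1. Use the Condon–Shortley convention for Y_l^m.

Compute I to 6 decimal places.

Checks pass: Σm=0; 6 even; l₃=3∈[3,3].
(2·0+1)(2·3+1)(2·3+1) = 49
Δ: 0! 0! 6! / 7! → 1/7
sum: t=0:+1/36 = 1/36
3j²(0 3 3; 0 0 0) = Δ·Π!·Σ² = 1/7  (sign -1)
sum: t=0:+1/48 = 1/48
3j²(0 3 3; 0 1 -1) = Δ·Π!·Σ² = 1/7  (sign +1)
combine: 4πI² = 49·1/7·1/7 = 1/1
take √, sign -1: I = -0.28209479

-0.282095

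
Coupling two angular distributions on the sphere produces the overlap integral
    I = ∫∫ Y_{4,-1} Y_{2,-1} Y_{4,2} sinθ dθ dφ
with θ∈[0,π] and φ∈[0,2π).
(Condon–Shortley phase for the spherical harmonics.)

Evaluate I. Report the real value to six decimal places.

Checks pass: Σm=0; 10 even; l₃=4∈[2,6].
(2·4+1)(2·2+1)(2·4+1) = 405
Δ: 2! 6! 2! / 11! → 1/13860
sum: t=0:+1/192 t=1:−1/36 t=2:+1/192 = -5/288
3j²(4 2 4; 0 0 0) = Δ·Π!·Σ² = 20/693  (sign -1)
sum: t=0:+1/240 t=1:−1/96 = -1/160
3j²(4 2 4; -1 -1 2) = Δ·Π!·Σ² = 27/1540  (sign -1)
combine: 4πI² = 405·20/693·27/1540 = 1215/5929
take √, sign +1: I = 0.12770047

0.127700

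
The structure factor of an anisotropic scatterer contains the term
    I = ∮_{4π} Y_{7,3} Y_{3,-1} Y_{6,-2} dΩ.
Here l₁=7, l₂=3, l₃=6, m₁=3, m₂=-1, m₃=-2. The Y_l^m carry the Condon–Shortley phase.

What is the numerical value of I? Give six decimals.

Checks pass: Σm=0; 16 even; l₃=6∈[4,10].
(2·7+1)(2·3+1)(2·6+1) = 1365
Δ: 4! 10! 2! / 17! → 1/2042040
sum: t=1:−1/207360 t=2:+1/57600 t=3:−1/207360 = 1/129600
3j²(7 3 6; 0 0 0) = Δ·Π!·Σ² = 168/12155  (sign +1)
sum: t=0:+1/829440 t=1:−1/181440 t=2:+1/645120 = -1/362880
3j²(7 3 6; 3 -1 -2) = Δ·Π!·Σ² = 256/17017  (sign -1)
combine: 4πI² = 1365·168/12155·256/17017 = 129024/454597
take √, sign -1: I = -0.15028548

-0.150285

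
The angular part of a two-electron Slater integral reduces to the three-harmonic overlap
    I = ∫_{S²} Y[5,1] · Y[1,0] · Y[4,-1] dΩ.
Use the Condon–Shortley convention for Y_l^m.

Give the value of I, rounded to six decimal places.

Rules hold: Σm=0, L=10 even, 4≤4≤6.
N = 11·3·9 = 297
Δ = 2!·8!·0!/11! = 1/495
Racah Σ t=1..1: t=1:−1/576 = -1/576
⇒ 3j(5 1 4; 0 0 0)² = 5/99, sgn -1
Racah Σ t=1..1: t=1:−1/720 = -1/720
⇒ 3j(5 1 4; 1 0 -1)² = 8/165, sgn +1
4πI² = N·(3j₀)²·(3jₘ)² = 8/11
I = -1·√(0.727273/4π) = -0.24057125

-0.240571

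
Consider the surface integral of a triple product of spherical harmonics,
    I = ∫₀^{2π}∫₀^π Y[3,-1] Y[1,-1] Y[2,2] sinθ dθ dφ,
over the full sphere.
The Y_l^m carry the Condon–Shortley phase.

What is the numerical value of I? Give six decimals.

-0.082589

Checks pass: Σm=0; 6 even; l₃=2∈[2,4].
(2·3+1)(2·1+1)(2·2+1) = 105
Δ: 2! 4! 0! / 7! → 1/105
sum: t=1:−1/4 = -1/4
3j²(3 1 2; 0 0 0) = Δ·Π!·Σ² = 3/35  (sign -1)
sum: t=0:+1/48 = 1/48
3j²(3 1 2; -1 -1 2) = Δ·Π!·Σ² = 1/105  (sign +1)
combine: 4πI² = 105·3/35·1/105 = 3/35
take √, sign -1: I = -0.08258890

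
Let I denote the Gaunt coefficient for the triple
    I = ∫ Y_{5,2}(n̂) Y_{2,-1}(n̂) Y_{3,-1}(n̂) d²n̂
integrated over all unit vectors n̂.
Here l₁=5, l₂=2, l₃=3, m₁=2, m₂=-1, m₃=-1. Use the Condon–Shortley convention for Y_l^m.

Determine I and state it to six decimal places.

0.245532

Checks pass: Σm=0; 10 even; l₃=3∈[3,7].
(2·5+1)(2·2+1)(2·3+1) = 385
Δ: 4! 6! 0! / 11! → 1/2310
sum: t=2:+1/144 = 1/144
3j²(5 2 3; 0 0 0) = Δ·Π!·Σ² = 10/231  (sign -1)
sum: t=1:−1/288 = -1/288
3j²(5 2 3; 2 -1 -1) = Δ·Π!·Σ² = 1/22  (sign -1)
combine: 4πI² = 385·10/231·1/22 = 25/33
take √, sign +1: I = 0.24553200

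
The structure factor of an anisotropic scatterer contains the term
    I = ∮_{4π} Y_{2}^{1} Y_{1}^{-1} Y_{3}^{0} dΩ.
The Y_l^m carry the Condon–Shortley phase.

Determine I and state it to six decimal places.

0.143048

Checks pass: Σm=0; 6 even; l₃=3∈[1,3].
(2·2+1)(2·1+1)(2·3+1) = 105
Δ: 0! 4! 2! / 7! → 1/105
sum: t=0:+1/4 = 1/4
3j²(2 1 3; 0 0 0) = Δ·Π!·Σ² = 3/35  (sign -1)
sum: t=0:+1/12 = 1/12
3j²(2 1 3; 1 -1 0) = Δ·Π!·Σ² = 1/35  (sign -1)
combine: 4πI² = 105·3/35·1/35 = 9/35
take √, sign +1: I = 0.14304817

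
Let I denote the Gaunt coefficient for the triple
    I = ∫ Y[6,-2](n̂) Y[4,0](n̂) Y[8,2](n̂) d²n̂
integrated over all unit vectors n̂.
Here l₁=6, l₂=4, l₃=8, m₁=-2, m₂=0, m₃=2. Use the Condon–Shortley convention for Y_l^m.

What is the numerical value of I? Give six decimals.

0.061331

Rules hold: Σm=0, L=18 even, 2≤8≤10.
N = 13·9·17 = 1989
Δ = 2!·10!·6!/19! = 1/23279256
Racah Σ t=0..2: t=0:+1/1658880 t=1:−1/518400 t=2:+1/1658880 = -1/1382400
⇒ 3j(6 4 8; 0 0 0)² = 504/46189, sgn -1
Racah Σ t=0..2: t=0:+1/7741440 t=1:−1/1088640 t=2:+1/1658880 = -13/69672960
⇒ 3j(6 4 8; -2 0 2)² = 325/149226, sgn -1
4πI² = N·(3j₀)²·(3jₘ)² = 35100/742577
I = +1·√(0.0472678/4π) = 0.06133069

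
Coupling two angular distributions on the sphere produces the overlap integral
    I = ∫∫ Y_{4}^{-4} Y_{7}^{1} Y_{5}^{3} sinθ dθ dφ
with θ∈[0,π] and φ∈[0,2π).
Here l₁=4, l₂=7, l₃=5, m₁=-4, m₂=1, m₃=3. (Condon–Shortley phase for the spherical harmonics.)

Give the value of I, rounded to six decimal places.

Checks pass: Σm=0; 16 even; l₃=5∈[3,11].
(2·4+1)(2·7+1)(2·5+1) = 1485
Δ: 6! 2! 8! / 17! → 1/6126120
sum: t=2:+1/69120 t=3:−1/20736 t=4:+1/69120 = -1/51840
3j²(4 7 5; 0 0 0) = Δ·Π!·Σ² = 280/21879  (sign +1)
sum: t=6:+1/2073600 = 1/2073600
3j²(4 7 5; -4 1 3) = Δ·Π!·Σ² = 392/109395  (sign +1)
combine: 4πI² = 1485·280/21879·392/109395 = 109760/1611753
take √, sign +1: I = 0.07361526

0.073615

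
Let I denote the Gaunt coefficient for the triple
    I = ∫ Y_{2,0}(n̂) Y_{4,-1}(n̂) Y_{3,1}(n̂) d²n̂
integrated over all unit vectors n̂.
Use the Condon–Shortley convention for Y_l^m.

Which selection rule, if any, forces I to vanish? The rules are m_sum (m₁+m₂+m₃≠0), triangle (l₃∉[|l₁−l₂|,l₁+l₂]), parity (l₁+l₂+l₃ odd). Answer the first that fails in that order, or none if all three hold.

Σmᵢ = 0  ✓
l₃∈[|l₁−l₂|,l₁+l₂]=[2,6], have l₃=3  ✓
Σlᵢ = 9 ⇒ odd  ✗

parity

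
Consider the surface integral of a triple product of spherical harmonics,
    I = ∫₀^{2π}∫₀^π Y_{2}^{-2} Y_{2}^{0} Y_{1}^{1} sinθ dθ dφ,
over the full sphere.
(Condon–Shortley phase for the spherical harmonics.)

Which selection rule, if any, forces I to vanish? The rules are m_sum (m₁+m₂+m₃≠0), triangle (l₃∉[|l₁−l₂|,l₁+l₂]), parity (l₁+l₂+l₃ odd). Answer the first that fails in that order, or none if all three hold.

m₁+m₂+m₃ = -2 + 0 + 1 = -1  ✗
triangle: |2−2|=0 ≤ l₃=1 ≤ 2+2=4
parity: l₁+l₂+l₃ = 5 is odd

m_sum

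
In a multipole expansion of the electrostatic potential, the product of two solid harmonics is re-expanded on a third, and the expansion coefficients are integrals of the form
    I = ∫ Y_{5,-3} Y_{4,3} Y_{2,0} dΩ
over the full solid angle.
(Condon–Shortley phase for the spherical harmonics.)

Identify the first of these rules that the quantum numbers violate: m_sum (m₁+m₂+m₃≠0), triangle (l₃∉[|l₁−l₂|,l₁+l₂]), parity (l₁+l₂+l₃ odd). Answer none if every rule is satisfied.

azimuthal sum: -3 + 3 + 0 = 0  ✓
1 ≤ 2 ≤ 9 (triangle on l)  ✓
L = 5 + 4 + 2 = 11 (odd)  ✗

parity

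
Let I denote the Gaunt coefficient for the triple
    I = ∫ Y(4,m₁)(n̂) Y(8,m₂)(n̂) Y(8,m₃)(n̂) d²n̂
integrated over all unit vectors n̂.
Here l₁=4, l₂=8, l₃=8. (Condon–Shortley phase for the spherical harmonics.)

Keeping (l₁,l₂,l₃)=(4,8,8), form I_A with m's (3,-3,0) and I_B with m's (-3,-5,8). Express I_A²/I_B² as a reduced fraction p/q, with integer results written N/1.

297/338

l's match ⇒ only the (l;m) 3-j factors differ between A and B.
A: triangle coeff Δ(4,8,8) = 1/185175900; Σ_t [0,1]: t=0:+1/87091200 t=1:−1/139345920 = 1/232243200; (3j)²=33/8398 [(4 8 8; 3 -3 0)], sign=+1
B: triangle coeff Δ(4,8,8) = 1/185175900; Σ_t [3,3]: t=3:−1/68976230400 = -1/68976230400; (3j)²=13/2907 [(4 8 8; -3 -5 8)], sign=-1
I_A²/I_B² = (33/8398)/(13/2907) = 297/338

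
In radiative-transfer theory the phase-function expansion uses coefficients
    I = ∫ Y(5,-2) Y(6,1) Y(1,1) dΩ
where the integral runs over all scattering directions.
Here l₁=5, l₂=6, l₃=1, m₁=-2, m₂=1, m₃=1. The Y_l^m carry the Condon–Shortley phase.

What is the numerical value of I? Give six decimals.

m-sum 0 ✓  L=12 even ✓  1≤1≤11 ✓
Π(2lᵢ+1) = 11×13×3 = 429
triangle coeff Δ(5,6,1) = 1/858
Σ_t [5,5]: t=5:−1/14400 = -1/14400
(3j)²=6/143 [(5 6 1; 0 0 0)], sign=+1
Σ_t [7,7]: t=7:−1/60480 = -1/60480
(3j)²=5/429 [(5 6 1; -2 1 1)], sign=-1
⇒ 4πI² = 30/143
I = (-1)√(30/143/(4π)) = -0.12920749

-0.129207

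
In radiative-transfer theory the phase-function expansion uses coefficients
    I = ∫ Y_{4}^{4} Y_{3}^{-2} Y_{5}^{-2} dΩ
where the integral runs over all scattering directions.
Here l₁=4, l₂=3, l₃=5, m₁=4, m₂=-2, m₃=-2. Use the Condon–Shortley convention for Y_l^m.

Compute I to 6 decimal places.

-0.109480

Rules hold: Σm=0, L=12 even, 1≤5≤7.
N = 9·7·11 = 693
Δ = 2!·6!·4!/13! = 1/180180
Racah Σ t=0..2: t=0:+1/576 t=1:−1/144 t=2:+1/576 = -1/288
⇒ 3j(4 3 5; 0 0 0)² = 20/1001, sgn +1
Racah Σ t=0..0: t=0:+1/8640 = 1/8640
⇒ 3j(4 3 5; 4 -2 -2)² = 14/1287, sgn -1
4πI² = N·(3j₀)²·(3jₘ)² = 280/1859
I = -1·√(0.150619/4π) = -0.10947990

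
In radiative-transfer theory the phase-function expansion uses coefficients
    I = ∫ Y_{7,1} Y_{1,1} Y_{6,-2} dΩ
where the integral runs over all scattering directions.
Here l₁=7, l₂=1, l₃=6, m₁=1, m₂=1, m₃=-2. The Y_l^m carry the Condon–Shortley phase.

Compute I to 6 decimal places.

Rules hold: Σm=0, L=14 even, 6≤6≤8.
N = 15·3·13 = 585
Δ = 2!·12!·0!/15! = 1/1365
Racah Σ t=1..1: t=1:−1/518400 = -1/518400
⇒ 3j(7 1 6; 0 0 0)² = 7/195, sgn -1
Racah Σ t=2..2: t=2:+1/1935360 = 1/1935360
⇒ 3j(7 1 6; 1 1 -2)² = 1/91, sgn +1
4πI² = N·(3j₀)²·(3jₘ)² = 3/13
I = -1·√(0.230769/4π) = -0.13551395

-0.135514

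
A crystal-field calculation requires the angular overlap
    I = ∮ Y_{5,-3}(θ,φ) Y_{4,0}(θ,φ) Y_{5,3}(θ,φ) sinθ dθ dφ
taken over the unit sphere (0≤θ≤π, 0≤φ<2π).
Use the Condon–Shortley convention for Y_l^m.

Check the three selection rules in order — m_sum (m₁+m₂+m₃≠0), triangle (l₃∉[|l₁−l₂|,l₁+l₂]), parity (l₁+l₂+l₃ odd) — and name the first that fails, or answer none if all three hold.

none

Σmᵢ = 0  ✓
l₃∈[|l₁−l₂|,l₁+l₂]=[1,9], have l₃=5  ✓
Σlᵢ = 14 ⇒ even  ✓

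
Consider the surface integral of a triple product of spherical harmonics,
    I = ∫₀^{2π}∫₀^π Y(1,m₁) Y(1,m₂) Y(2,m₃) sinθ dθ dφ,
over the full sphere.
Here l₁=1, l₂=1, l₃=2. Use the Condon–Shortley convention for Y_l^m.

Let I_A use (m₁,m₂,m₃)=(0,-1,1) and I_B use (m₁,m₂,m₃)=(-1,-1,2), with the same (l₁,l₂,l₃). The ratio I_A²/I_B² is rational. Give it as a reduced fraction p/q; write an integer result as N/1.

Same 1,1,2: normalisation and zero-m 3j drop out of the ratio.
A: Δ: 0! 2! 2! / 5! → 1/30; sum: t=0:+1/2 = 1/2; 3j²(1 1 2; 0 -1 1) = Δ·Π!·Σ² = 1/10  (sign -1)
B: Δ: 0! 2! 2! / 5! → 1/30; sum: t=0:+1/4 = 1/4; 3j²(1 1 2; -1 -1 2) = Δ·Π!·Σ² = 1/5  (sign +1)
I_A²/I_B² = (1/10)/(1/5) = 1/2

1/2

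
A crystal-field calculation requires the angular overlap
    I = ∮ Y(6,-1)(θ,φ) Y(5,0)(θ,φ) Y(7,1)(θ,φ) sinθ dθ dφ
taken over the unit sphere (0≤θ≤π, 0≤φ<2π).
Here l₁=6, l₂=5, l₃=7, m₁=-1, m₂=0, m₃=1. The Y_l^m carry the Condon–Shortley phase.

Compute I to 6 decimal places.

Rules hold: Σm=0, L=18 even, 1≤7≤11.
N = 13·11·15 = 2145
Δ = 4!·8!·6!/19! = 1/174594420
Racah Σ t=0..4: t=0:+1/4147200 t=1:−1/207360 t=2:+1/82944 t=3:−1/207360 t=4:+1/4147200 = 1/345600
⇒ 3j(6 5 7; 0 0 0)² = 420/46189, sgn -1
Racah Σ t=0..4: t=0:+1/14515200 t=1:−1/414720 t=2:+1/103680 t=3:−1/165888 t=4:+1/2073600 = 17/9676800
⇒ 3j(6 5 7; -1 0 1)² = 85/19019, sgn +1
4πI² = N·(3j₀)²·(3jₘ)² = 4500/51623
I = -1·√(0.0871704/4π) = -0.08328748

-0.083287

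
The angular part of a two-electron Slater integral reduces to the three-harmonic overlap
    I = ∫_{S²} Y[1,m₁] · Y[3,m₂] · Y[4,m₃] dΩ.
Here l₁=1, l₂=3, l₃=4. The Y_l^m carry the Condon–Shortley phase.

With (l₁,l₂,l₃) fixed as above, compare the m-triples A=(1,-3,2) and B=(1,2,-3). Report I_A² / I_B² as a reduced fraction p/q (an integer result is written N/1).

l's match ⇒ only the (l;m) 3-j factors differ between A and B.
A: triangle coeff Δ(1,3,4) = 1/252; Σ_t [0,0]: t=0:+1/1440 = 1/1440; (3j)²=1/252 [(1 3 4; 1 -3 2)], sign=+1
B: triangle coeff Δ(1,3,4) = 1/252; Σ_t [0,0]: t=0:+1/240 = 1/240; (3j)²=1/12 [(1 3 4; 1 2 -3)], sign=-1
I_A²/I_B² = (1/252)/(1/12) = 1/21

1/21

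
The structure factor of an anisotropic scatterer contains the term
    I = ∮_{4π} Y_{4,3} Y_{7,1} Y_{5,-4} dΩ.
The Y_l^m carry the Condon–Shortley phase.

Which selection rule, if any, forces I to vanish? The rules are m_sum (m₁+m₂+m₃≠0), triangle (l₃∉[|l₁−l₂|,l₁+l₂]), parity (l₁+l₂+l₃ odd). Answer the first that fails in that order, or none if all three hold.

none

azimuthal sum: 3 + 1 − 4 = 0  ✓
3 ≤ 5 ≤ 11 (triangle on l)  ✓
L = 4 + 7 + 5 = 16 (even)  ✓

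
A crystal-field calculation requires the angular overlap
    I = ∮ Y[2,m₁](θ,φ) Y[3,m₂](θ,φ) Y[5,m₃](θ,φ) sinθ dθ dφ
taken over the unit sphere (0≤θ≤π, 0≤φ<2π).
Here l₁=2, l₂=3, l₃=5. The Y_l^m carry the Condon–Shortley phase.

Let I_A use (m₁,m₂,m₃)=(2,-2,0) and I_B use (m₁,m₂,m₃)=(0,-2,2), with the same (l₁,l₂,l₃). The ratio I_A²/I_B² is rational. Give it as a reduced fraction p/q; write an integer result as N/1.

5/63

Shared (l₁,l₂,l₃)=(2,3,5): N and (l;000)² cancel in I_A²/I_B².
A: Δ = 0!·4!·6!/11! = 1/2310; Racah Σ t=0..0: t=0:+1/2880 = 1/2880; ⇒ 3j(2 3 5; 2 -2 0)² = 1/462, sgn -1
B: Δ = 0!·4!·6!/11! = 1/2310; Racah Σ t=0..0: t=0:+1/480 = 1/480; ⇒ 3j(2 3 5; 0 -2 2)² = 3/110, sgn -1
I_A²/I_B² = (1/462)/(3/110) = 5/63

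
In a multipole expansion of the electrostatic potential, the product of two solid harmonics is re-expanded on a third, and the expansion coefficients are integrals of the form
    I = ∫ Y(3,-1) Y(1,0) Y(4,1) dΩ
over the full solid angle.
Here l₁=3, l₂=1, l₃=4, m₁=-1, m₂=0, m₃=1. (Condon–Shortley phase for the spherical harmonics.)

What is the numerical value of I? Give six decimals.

-0.238414

m-sum 0 ✓  L=8 even ✓  2≤4≤4 ✓
Π(2lᵢ+1) = 7×3×9 = 189
triangle coeff Δ(3,1,4) = 1/252
Σ_t [0,0]: t=0:+1/36 = 1/36
(3j)²=4/63 [(3 1 4; 0 0 0)], sign=+1
Σ_t [0,0]: t=0:+1/48 = 1/48
(3j)²=5/84 [(3 1 4; -1 0 1)], sign=-1
⇒ 4πI² = 5/7
I = (-1)√(5/7/(4π)) = -0.23841361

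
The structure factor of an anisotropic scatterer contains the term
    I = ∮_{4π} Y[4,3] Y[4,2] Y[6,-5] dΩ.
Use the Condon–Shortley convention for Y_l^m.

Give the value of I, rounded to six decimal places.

-0.100084

m-sum 0 ✓  L=14 even ✓  0≤6≤8 ✓
Π(2lᵢ+1) = 9×9×13 = 1053
triangle coeff Δ(4,4,6) = 1/1261260
Σ_t [0,2]: t=0:+1/4608 t=1:−1/1296 t=2:+1/4608 = -7/20736
(3j)²=20/1287 [(4 4 6; 0 0 0)], sign=-1
Σ_t [0,1]: t=0:+1/172800 t=1:−1/86400 = -1/172800
(3j)²=1/130 [(4 4 6; 3 2 -5)], sign=+1
⇒ 4πI² = 18/143
I = (-1)√(18/143/(4π)) = -0.10008369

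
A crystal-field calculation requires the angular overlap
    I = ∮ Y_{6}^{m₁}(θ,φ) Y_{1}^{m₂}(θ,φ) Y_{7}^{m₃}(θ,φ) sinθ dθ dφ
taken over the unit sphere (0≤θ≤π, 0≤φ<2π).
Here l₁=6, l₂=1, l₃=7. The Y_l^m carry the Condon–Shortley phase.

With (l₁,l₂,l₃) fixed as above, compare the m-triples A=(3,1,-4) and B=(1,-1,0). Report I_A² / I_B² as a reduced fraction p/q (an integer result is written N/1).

Same 6,1,7: normalisation and zero-m 3j drop out of the ratio.
A: Δ: 0! 12! 2! / 15! → 1/1365; sum: t=0:+1/4354560 = 1/4354560; 3j²(6 1 7; 3 1 -4) = Δ·Π!·Σ² = 11/273  (sign -1)
B: Δ: 0! 12! 2! / 15! → 1/1365; sum: t=0:+1/1209600 = 1/1209600; 3j²(6 1 7; 1 -1 0) = Δ·Π!·Σ² = 1/65  (sign -1)
I_A²/I_B² = (11/273)/(1/65) = 55/21

55/21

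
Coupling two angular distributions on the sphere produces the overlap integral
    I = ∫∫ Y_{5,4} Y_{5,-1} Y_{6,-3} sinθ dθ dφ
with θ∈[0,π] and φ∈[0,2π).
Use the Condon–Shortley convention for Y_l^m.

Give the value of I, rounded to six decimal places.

-0.020582

m-sum 0 ✓  L=16 even ✓  0≤6≤10 ✓
Π(2lᵢ+1) = 11×11×13 = 1573
triangle coeff Δ(5,5,6) = 1/28588560
Σ_t [0,4]: t=0:+1/345600 t=1:−1/13824 t=2:+1/5184 t=3:−1/13824 t=4:+1/345600 = 7/129600
(3j)²=80/7293 [(5 5 6; 0 0 0)], sign=+1
Σ_t [0,1]: t=0:+1/138240 t=1:−1/155520 = 1/1244160
(3j)²=3/9724 [(5 5 6; 4 -1 -3)], sign=-1
⇒ 4πI² = 20/3757
I = (-1)√(20/3757/(4π)) = -0.02058209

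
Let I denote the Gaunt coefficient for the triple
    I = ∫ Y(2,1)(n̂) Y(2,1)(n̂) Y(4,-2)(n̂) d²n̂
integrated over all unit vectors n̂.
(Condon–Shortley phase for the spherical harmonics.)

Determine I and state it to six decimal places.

m-sum 0 ✓  L=8 even ✓  0≤4≤4 ✓
Π(2lᵢ+1) = 5×5×9 = 225
triangle coeff Δ(2,2,4) = 1/630
Σ_t [0,0]: t=0:+1/16 = 1/16
(3j)²=2/35 [(2 2 4; 0 0 0)], sign=+1
Σ_t [0,0]: t=0:+1/36 = 1/36
(3j)²=4/63 [(2 2 4; 1 1 -2)], sign=+1
⇒ 4πI² = 40/49
I = (+1)√(40/49/(4π)) = 0.25487487

0.254875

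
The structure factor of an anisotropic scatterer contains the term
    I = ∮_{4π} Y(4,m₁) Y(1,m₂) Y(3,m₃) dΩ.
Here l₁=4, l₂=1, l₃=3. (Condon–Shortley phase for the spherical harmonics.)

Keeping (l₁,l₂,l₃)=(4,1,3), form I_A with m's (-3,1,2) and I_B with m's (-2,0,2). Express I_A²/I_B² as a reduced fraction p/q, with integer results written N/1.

7/4

l's match ⇒ only the (l;m) 3-j factors differ between A and B.
A: triangle coeff Δ(4,1,3) = 1/252; Σ_t [2,2]: t=2:+1/240 = 1/240; (3j)²=1/12 [(4 1 3; -3 1 2)], sign=-1
B: triangle coeff Δ(4,1,3) = 1/252; Σ_t [1,1]: t=1:−1/120 = -1/120; (3j)²=1/21 [(4 1 3; -2 0 2)], sign=+1
I_A²/I_B² = (1/12)/(1/21) = 7/4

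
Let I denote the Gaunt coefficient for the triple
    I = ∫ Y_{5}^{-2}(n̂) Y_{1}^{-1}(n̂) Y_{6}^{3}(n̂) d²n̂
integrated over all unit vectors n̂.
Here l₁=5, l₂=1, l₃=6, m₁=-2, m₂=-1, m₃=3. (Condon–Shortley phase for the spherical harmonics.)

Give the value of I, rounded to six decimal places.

-0.245154

m-sum 0 ✓  L=12 even ✓  4≤6≤6 ✓
Π(2lᵢ+1) = 11×3×13 = 429
triangle coeff Δ(5,1,6) = 1/858
Σ_t [0,0]: t=0:+1/14400 = 1/14400
(3j)²=6/143 [(5 1 6; 0 0 0)], sign=+1
Σ_t [0,0]: t=0:+1/60480 = 1/60480
(3j)²=6/143 [(5 1 6; -2 -1 3)], sign=-1
⇒ 4πI² = 108/143
I = (-1)√(108/143/(4π)) = -0.24515397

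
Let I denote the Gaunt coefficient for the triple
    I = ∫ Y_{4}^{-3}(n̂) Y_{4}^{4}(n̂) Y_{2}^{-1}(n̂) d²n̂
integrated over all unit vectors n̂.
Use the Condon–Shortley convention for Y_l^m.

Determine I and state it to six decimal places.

Rules hold: Σm=0, L=10 even, 0≤2≤8.
N = 9·9·5 = 405
Δ = 6!·2!·2!/11! = 1/13860
Racah Σ t=2..4: t=2:+1/192 t=3:−1/36 t=4:+1/192 = -5/288
⇒ 3j(4 4 2; 0 0 0)² = 20/693, sgn -1
Racah Σ t=6..6: t=6:+1/1440 = 1/1440
⇒ 3j(4 4 2; -3 4 -1)² = 7/165, sgn -1
4πI² = N·(3j₀)²·(3jₘ)² = 60/121
I = +1·√(0.495868/4π) = 0.19864517

0.198645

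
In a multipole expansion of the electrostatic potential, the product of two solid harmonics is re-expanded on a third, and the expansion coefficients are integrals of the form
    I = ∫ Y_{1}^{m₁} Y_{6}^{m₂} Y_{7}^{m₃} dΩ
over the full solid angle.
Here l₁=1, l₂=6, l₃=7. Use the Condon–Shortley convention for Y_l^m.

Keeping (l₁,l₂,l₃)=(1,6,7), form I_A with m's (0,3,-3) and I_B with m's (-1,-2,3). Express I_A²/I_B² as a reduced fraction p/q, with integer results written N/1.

8/9

Same 1,6,7: normalisation and zero-m 3j drop out of the ratio.
A: Δ: 0! 2! 12! / 15! → 1/1365; sum: t=0:+1/2177280 = 1/2177280; 3j²(1 6 7; 0 3 -3) = Δ·Π!·Σ² = 8/273  (sign +1)
B: Δ: 0! 2! 12! / 15! → 1/1365; sum: t=0:+1/1935360 = 1/1935360; 3j²(1 6 7; -1 -2 3) = Δ·Π!·Σ² = 3/91  (sign +1)
I_A²/I_B² = (8/273)/(3/91) = 8/9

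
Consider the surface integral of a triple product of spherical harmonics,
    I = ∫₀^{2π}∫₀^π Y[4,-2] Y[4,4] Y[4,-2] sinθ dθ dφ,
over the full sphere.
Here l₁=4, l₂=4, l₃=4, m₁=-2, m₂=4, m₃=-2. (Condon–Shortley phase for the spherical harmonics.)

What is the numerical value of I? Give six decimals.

m-sum 0 ✓  L=12 even ✓  0≤4≤8 ✓
Π(2lᵢ+1) = 9×9×9 = 729
triangle coeff Δ(4,4,4) = 1/450450
Σ_t [0,4]: t=0:+1/13824 t=1:−1/216 t=2:+1/64 t=3:−1/216 t=4:+1/13824 = 5/768
(3j)²=18/1001 [(4 4 4; 0 0 0)], sign=+1
Σ_t [4,4]: t=4:+1/2304 = 1/2304
(3j)²=5/143 [(4 4 4; -2 4 -2)], sign=+1
⇒ 4πI² = 65610/143143
I = (+1)√(65610/143143/(4π)) = 0.19098314

0.190983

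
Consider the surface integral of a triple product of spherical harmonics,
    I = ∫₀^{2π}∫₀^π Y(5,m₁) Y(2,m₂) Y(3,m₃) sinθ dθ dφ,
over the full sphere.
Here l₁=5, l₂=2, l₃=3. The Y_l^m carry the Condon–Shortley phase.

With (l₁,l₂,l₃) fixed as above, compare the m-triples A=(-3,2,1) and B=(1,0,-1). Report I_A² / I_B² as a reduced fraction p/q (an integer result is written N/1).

7/9

Same 5,2,3: normalisation and zero-m 3j drop out of the ratio.
A: Δ: 4! 6! 0! / 11! → 1/2310; sum: t=4:+1/1152 = 1/1152; 3j²(5 2 3; -3 2 1) = Δ·Π!·Σ² = 1/33  (sign +1)
B: Δ: 4! 6! 0! / 11! → 1/2310; sum: t=2:+1/192 = 1/192; 3j²(5 2 3; 1 0 -1) = Δ·Π!·Σ² = 3/77  (sign +1)
I_A²/I_B² = (1/33)/(3/77) = 7/9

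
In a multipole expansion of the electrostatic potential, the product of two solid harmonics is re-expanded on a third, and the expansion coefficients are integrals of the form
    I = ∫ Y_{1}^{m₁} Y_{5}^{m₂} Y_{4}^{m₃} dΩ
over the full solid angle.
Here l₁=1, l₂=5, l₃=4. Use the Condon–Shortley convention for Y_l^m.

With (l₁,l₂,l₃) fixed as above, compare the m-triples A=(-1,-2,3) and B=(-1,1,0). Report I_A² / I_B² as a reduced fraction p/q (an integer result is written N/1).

l's match ⇒ only the (l;m) 3-j factors differ between A and B.
A: triangle coeff Δ(1,5,4) = 1/495; Σ_t [2,2]: t=2:+1/10080 = 1/10080; (3j)²=1/165 [(1 5 4; -1 -2 3)], sign=-1
B: triangle coeff Δ(1,5,4) = 1/495; Σ_t [2,2]: t=2:+1/1152 = 1/1152; (3j)²=1/33 [(1 5 4; -1 1 0)], sign=+1
I_A²/I_B² = (1/165)/(1/33) = 1/5

1/5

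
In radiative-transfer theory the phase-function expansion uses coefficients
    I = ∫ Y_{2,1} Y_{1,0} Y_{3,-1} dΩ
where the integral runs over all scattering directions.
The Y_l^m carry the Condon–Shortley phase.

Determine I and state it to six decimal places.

Checks pass: Σm=0; 6 even; l₃=3∈[1,3].
(2·2+1)(2·1+1)(2·3+1) = 105
Δ: 0! 4! 2! / 7! → 1/105
sum: t=0:+1/4 = 1/4
3j²(2 1 3; 0 0 0) = Δ·Π!·Σ² = 3/35  (sign -1)
sum: t=0:+1/6 = 1/6
3j²(2 1 3; 1 0 -1) = Δ·Π!·Σ² = 8/105  (sign +1)
combine: 4πI² = 105·3/35·8/105 = 24/35
take √, sign -1: I = -0.23359668

-0.233597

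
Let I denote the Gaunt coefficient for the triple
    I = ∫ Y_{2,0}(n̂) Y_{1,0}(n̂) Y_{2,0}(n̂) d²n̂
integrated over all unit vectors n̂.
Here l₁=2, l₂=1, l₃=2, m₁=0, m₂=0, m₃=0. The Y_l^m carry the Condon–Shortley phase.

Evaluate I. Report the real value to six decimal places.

0.000000

l₁+l₂+l₃=5 is odd: 3j(l;000)=0 ⇒ I=0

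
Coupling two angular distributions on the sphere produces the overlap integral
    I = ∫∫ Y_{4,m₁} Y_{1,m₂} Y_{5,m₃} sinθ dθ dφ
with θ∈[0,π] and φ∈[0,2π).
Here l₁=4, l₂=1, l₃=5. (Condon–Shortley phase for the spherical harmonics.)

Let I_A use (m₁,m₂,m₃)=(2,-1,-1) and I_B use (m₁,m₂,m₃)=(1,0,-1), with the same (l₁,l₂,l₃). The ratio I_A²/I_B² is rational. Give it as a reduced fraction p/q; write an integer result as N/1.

Same 4,1,5: normalisation and zero-m 3j drop out of the ratio.
A: Δ: 0! 8! 2! / 11! → 1/495; sum: t=0:+1/2880 = 1/2880; 3j²(4 1 5; 2 -1 -1) = Δ·Π!·Σ² = 2/165  (sign +1)
B: Δ: 0! 8! 2! / 11! → 1/495; sum: t=0:+1/720 = 1/720; 3j²(4 1 5; 1 0 -1) = Δ·Π!·Σ² = 8/165  (sign +1)
I_A²/I_B² = (2/165)/(8/165) = 1/4

1/4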